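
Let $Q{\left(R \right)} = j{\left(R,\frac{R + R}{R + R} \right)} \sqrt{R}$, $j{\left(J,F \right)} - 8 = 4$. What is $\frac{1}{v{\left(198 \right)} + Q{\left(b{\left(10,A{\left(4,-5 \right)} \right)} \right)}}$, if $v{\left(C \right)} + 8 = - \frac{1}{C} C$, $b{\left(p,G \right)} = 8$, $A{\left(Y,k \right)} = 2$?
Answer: $\frac{1}{119} + \frac{8 \sqrt{2}}{357} \approx 0.040094$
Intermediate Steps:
$j{\left(J,F \right)} = 12$ ($j{\left(J,F \right)} = 8 + 4 = 12$)
$v{\left(C \right)} = -9$ ($v{\left(C \right)} = -8 + - \frac{1}{C} C = -8 - 1 = -9$)
$Q{\left(R \right)} = 12 \sqrt{R}$
$\frac{1}{v{\left(198 \right)} + Q{\left(b{\left(10,A{\left(4,-5 \right)} \right)} \right)}} = \frac{1}{-9 + 12 \sqrt{8}} = \frac{1}{-9 + 12 \cdot 2 \sqrt{2}} = \frac{1}{-9 + 24 \sqrt{2}}$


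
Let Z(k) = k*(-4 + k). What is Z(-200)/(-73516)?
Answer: -10200/18379 ≈ -0.55498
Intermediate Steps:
Z(-200)/(-73516) = -200*(-4 - 200)/(-73516) = -200*(-204)*(-1/73516) = 40800*(-1/73516) = -10200/18379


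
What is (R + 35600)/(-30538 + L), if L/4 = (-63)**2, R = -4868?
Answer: -15366/7331 ≈ -2.0960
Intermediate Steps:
L = 15876 (L = 4*(-63)**2 = 4*3969 = 15876)
(R + 35600)/(-30538 + L) = (-4868 + 35600)/(-30538 + 15876) = 30732/(-14662) = 30732*(-1/14662) = -15366/7331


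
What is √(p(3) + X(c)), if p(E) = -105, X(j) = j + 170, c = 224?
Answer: 17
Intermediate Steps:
X(j) = 170 + j
√(p(3) + X(c)) = √(-105 + (170 + 224)) = √(-105 + 394) = √289 = 17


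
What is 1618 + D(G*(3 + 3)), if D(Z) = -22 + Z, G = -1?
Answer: 1590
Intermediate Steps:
1618 + D(G*(3 + 3)) = 1618 + (-22 - (3 + 3)) = 1618 + (-22 - 1*6) = 1618 + (-22 - 6) = 1618 - 28 = 1590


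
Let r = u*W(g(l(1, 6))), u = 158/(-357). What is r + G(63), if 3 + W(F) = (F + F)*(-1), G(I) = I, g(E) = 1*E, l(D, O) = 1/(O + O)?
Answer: 68974/1071 ≈ 64.401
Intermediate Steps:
l(D, O) = 1/(2*O)
g(E) = E
u = -158/357 (u = 158*(-1/357) = -158/357 ≈ -0.44258)
W(F) = -3 - 2*F (W(F) = -3 + (F + F)*(-1) = -3 + (2*F)*(-1) = -3 - 2*F)
r = 1501/1071 (r = -158*(-3 - 1/6)/357 = -158*(-3 - 2*1/12)/357 = -158*(-3 - ⅙)/357 = -158/357*(-19/6) = 1501/1071 ≈ 1.4015)
r + G(63) = 1501/1071 + 63 = 68974/1071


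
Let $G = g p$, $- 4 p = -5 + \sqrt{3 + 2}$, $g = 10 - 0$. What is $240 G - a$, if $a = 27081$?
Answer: $-24081 - 600 \sqrt{5} \approx -25423.0$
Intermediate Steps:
$g = 10$ ($g = 10 + 0 = 10$)
$p = \frac{5}{4} - \frac{\sqrt{5}}{4}$ ($p = - \frac{-5 + \sqrt{3 + 2}}{4} = - \frac{-5 + \sqrt{5}}{4} = \frac{5}{4} - \frac{\sqrt{5}}{4} \approx 0.69098$)
$G = \frac{25}{2} - \frac{5 \sqrt{5}}{2}$ ($G = 10 \left(\frac{5}{4} - \frac{\sqrt{5}}{4}\right) = \frac{25}{2} - \frac{5 \sqrt{5}}{2} \approx 6.9098$)
$240 G - a = 240 \left(\frac{25}{2} - \frac{5 \sqrt{5}}{2}\right) - 27081 = \left(3000 - 600 \sqrt{5}\right) - 27081 = -24081 - 600 \sqrt{5}$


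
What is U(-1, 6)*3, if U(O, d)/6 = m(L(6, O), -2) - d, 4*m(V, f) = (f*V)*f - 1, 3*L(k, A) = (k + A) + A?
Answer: -177/2 ≈ -88.500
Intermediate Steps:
L(k, A) = k/3 + 2*A/3 (L(k, A) = ((k + A) + A)/3 = ((A + k) + A)/3 = (k + 2*A)/3 = k/3 + 2*A/3)
m(V, f) = -¼ + V*f²/4 (m(V, f) = ((f*V)*f - 1)/4 = ((V*f)*f - 1)/4 = (V*f² - 1)/4 = (-1 + V*f²)/4 = -¼ + V*f²/4)
U(O, d) = 21/2 - 6*d + 4*O (U(O, d) = 6*((-¼ + (¼)*((⅓)*6 + 2*O/3)*(-2)²) - d) = 6*((-¼ + (¼)*(2 + 2*O/3)*4) - d) = 6*((-¼ + (2 + 2*O/3)) - d) = 6*((7/4 + 2*O/3) - d) = 6*(7/4 - d + 2*O/3) = 21/2 - 6*d + 4*O)
U(-1, 6)*3 = (21/2 - 6*6 + 4*(-1))*3 = (21/2 - 36 - 4)*3 = -59/2*3 = -177/2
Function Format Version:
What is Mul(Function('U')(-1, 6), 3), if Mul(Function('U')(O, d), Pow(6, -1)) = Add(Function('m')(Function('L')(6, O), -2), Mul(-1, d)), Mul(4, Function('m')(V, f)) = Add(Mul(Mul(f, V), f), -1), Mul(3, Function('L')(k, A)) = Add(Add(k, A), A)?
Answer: Rational(-177, 2) ≈ -88.500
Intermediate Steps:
Function('L')(k, A) = Add(Mul(Rational(1, 3), k), Mul(Rational(2, 3), A)) (Function('L')(k, A) = Mul(Rational(1, 3), Add(Add(k, A), A)) = Mul(Rational(1, 3), Add(Add(A, k), A)) = Mul(Rational(1, 3), Add(k, Mul(2, A))) = Add(Mul(Rational(1, 3), k), Mul(Rational(2, 3), A)))
Function('m')(V, f) = Add(Rational(-1, 4), Mul(Rational(1, 4), V, Pow(f, 2))) (Function('m')(V, f) = Mul(Rational(1, 4), Add(Mul(Mul(f, V), f), -1)) = Mul(Rational(1, 4), Add(Mul(Mul(V, f), f), -1)) = Mul(Rational(1, 4), Add(Mul(V, Pow(f, 2)), -1)) = Mul(Rational(1, 4), Add(-1, Mul(V, Pow(f, 2)))) = Add(Rational(-1, 4), Mul(Rational(1, 4), V, Pow(f, 2))))
Function('U')(O, d) = Add(Rational(21, 2), Mul(-6, d), Mul(4, O)) (Function('U')(O, d) = Mul(6, Add(Add(Rational(-1, 4), Mul(Rational(1, 4), Add(Mul(Rational(1, 3), 6), Mul(Rational(2, 3), O)), Pow(-2, 2))), Mul(-1, d))) = Mul(6, Add(Add(Rational(-1, 4), Mul(Rational(1, 4), Add(2, Mul(Rational(2, 3), O)), 4)), Mul(-1, d))) = Mul(6, Add(Add(Rational(-1, 4), Add(2, Mul(Rational(2, 3), O))), Mul(-1, d))) = Mul(6, Add(Add(Rational(7, 4), Mul(Rational(2, 3), O)), Mul(-1, d))) = Mul(6, Add(Rational(7, 4), Mul(-1, d), Mul(Rational(2, 3), O))) = Add(Rational(21, 2), Mul(-6, d), Mul(4, O)))
Mul(Function('U')(-1, 6), 3) = Mul(Add(Rational(21, 2), Mul(-6, 6), Mul(4, -1)), 3) = Mul(Add(Rational(21, 2), -36, -4), 3) = Mul(Rational(-59, 2), 3) = Rational(-177, 2)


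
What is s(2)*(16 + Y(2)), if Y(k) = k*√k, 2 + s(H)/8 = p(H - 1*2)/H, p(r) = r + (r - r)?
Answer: -256 - 32*√2 ≈ -301.25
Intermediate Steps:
p(r) = r (p(r) = r + 0 = r)
s(H) = -16 + 8*(-2 + H)/H (s(H) = -16 + 8*((H - 1*2)/H) = -16 + 8*((H - 2)/H) = -16 + 8*((-2 + H)/H) = -16 + 8*(-2 + H)/H)
Y(k) = k^(3/2)
s(2)*(16 + Y(2)) = (-8 - 16/2)*(16 + 2^(3/2)) = (-8 - 16*½)*(16 + 2*√2) = (-8 - 8)*(16 + 2*√2) = -16*(16 + 2*√2) = -256 - 32*√2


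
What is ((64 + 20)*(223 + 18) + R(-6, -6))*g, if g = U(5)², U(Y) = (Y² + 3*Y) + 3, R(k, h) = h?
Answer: 37420062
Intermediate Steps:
U(Y) = 3 + Y² + 3*Y
g = 1849 (g = (3 + 5² + 3*5)² = (3 + 25 + 15)² = 43² = 1849)
((64 + 20)*(223 + 18) + R(-6, -6))*g = ((64 + 20)*(223 + 18) - 6)*1849 = (84*241 - 6)*1849 = (20244 - 6)*1849 = 20238*1849 = 37420062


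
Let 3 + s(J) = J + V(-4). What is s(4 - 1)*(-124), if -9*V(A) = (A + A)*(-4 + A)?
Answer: 7936/9 ≈ 881.78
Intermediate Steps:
V(A) = -2*A*(-4 + A)/9 (V(A) = -(A + A)*(-4 + A)/9 = -2*A*(-4 + A)/9)
s(J) = -91/9 + J (s(J) = -3 + (J + (2/9)*(-4)*(4 - 1*(-4))) = -3 + (J + (2/9)*(-4)*(4 + 4)) = -3 + (J + (2/9)*(-4)*8) = -3 + (J - 64/9) = -3 + (-64/9 + J) = -91/9 + J)
s(4 - 1)*(-124) = (-91/9 + (4 - 1))*(-124) = (-91/9 + 3)*(-124) = -64/9*(-124) = 7936/9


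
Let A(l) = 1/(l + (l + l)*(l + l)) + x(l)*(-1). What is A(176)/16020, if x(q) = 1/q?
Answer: -1/2823525 ≈ -3.5417e-7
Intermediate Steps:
x(q) = 1/q
A(l) = 1/(l + 4*l**2) - 1/l (A(l) = 1/(l + (l + l)*(l + l)) - 1/l = 1/(l + (2*l)*(2*l)) - 1/l = 1/(l + 4*l**2) - 1/l)
A(176)/16020 = -4/(1 + 4*176)/16020 = -4/(1 + 704)*(1/16020) = -4/705*(1/16020) = -4*1/705*(1/16020) = -4/705*1/16020 = -1/2823525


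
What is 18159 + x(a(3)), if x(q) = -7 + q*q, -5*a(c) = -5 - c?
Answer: 453864/25 ≈ 18155.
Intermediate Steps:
a(c) = 1 + c/5 (a(c) = -(-5 - c)/5 = 1 + c/5)
x(q) = -7 + q²
18159 + x(a(3)) = 18159 + (-7 + (1 + (⅕)*3)²) = 18159 + (-7 + (1 + ⅗)²) = 18159 + (-7 + (8/5)²) = 18159 + (-7 + 64/25) = 18159 - 111/25 = 453864/25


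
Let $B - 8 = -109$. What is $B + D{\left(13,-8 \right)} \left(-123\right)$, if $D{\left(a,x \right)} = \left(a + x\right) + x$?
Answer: $268$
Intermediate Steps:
$B = -101$ ($B = 8 - 109 = -101$)
$D{\left(a,x \right)} = a + 2 x$
$B + D{\left(13,-8 \right)} \left(-123\right) = -101 + \left(13 + 2 \left(-8\right)\right) \left(-123\right) = -101 + \left(13 - 16\right) \left(-123\right) = -101 - -369 = -101 + 369 = 268$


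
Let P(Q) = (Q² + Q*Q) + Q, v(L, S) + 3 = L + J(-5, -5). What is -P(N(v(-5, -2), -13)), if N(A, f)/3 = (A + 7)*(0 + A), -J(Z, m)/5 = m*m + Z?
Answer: -2141753076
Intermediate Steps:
J(Z, m) = -5*Z - 5*m² (J(Z, m) = -5*(m*m + Z) = -5*(m² + Z) = -5*(Z + m²) = -5*Z - 5*m²)
v(L, S) = -103 + L (v(L, S) = -3 + (L + (-5*(-5) - 5*(-5)²)) = -3 + (L + (25 - 5*25)) = -3 + (L + (25 - 125)) = -3 + (L - 100) = -3 + (-100 + L) = -103 + L)
N(A, f) = 3*A*(7 + A) (N(A, f) = 3*((A + 7)*(0 + A)) = 3*((7 + A)*A) = 3*(A*(7 + A)) = 3*A*(7 + A))
P(Q) = Q + 2*Q² (P(Q) = (Q² + Q²) + Q = 2*Q² + Q = Q + 2*Q²)
-P(N(v(-5, -2), -13)) = -3*(-103 - 5)*(7 + (-103 - 5))*(1 + 2*(3*(-103 - 5)*(7 + (-103 - 5)))) = -3*(-108)*(7 - 108)*(1 + 2*(3*(-108)*(7 - 108))) = -3*(-108)*(-101)*(1 + 2*(3*(-108)*(-101))) = -32724*(1 + 2*32724) = -32724*(1 + 65448) = -32724*65449 = -1*2141753076 = -2141753076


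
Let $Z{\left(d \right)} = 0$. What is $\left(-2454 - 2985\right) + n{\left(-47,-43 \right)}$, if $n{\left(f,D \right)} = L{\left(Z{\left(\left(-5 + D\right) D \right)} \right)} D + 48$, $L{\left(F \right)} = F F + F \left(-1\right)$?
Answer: $-5391$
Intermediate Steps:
$L{\left(F \right)} = F^{2} - F$
$n{\left(f,D \right)} = 48$ ($n{\left(f,D \right)} = 0 \left(-1 + 0\right) D + 48 = 0 \left(-1\right) D + 48 = 0 D + 48 = 0 + 48 = 48$)
$\left(-2454 - 2985\right) + n{\left(-47,-43 \right)} = \left(-2454 - 2985\right) + 48 = -5439 + 48 = -5391$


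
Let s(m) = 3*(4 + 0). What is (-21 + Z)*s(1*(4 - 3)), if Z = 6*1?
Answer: -180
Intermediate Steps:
s(m) = 12 (s(m) = 3*4 = 12)
Z = 6
(-21 + Z)*s(1*(4 - 3)) = (-21 + 6)*12 = -15*12 = -180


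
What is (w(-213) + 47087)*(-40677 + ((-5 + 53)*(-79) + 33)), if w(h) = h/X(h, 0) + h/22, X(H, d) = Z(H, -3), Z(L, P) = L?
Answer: -23011693614/11 ≈ -2.0920e+9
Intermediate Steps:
X(H, d) = H
w(h) = 1 + h/22 (w(h) = h/h + h/22 = 1 + h*(1/22) = 1 + h/22)
(w(-213) + 47087)*(-40677 + ((-5 + 53)*(-79) + 33)) = ((1 + (1/22)*(-213)) + 47087)*(-40677 + ((-5 + 53)*(-79) + 33)) = ((1 - 213/22) + 47087)*(-40677 + (48*(-79) + 33)) = (-191/22 + 47087)*(-40677 + (-3792 + 33)) = 1035723*(-40677 - 3759)/22 = (1035723/22)*(-44436) = -23011693614/11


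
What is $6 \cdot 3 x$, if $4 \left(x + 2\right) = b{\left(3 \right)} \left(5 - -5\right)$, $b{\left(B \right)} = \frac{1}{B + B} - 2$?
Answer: $- \frac{237}{2} \approx -118.5$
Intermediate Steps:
$b{\left(B \right)} = -2 + \frac{1}{2 B}$ ($b{\left(B \right)} = \frac{1}{2 B} - 2 = -2 + \frac{1}{2 B}$)
$x = - \frac{79}{12}$ ($x = -2 + \frac{\left(-2 + \frac{1}{2 \cdot 3}\right) \left(5 - -5\right)}{4} = -2 + \frac{\left(-2 + \frac{1}{2} \cdot \frac{1}{3}\right) \left(5 + 5\right)}{4} = -2 + \frac{\left(-2 + \frac{1}{6}\right) 10}{4} = -2 + \frac{\left(- \frac{11}{6}\right) 10}{4} = -2 + \frac{1}{4} \left(- \frac{55}{3}\right) = -2 - \frac{55}{12} = - \frac{79}{12} \approx -6.5833$)
$6 \cdot 3 x = 6 \cdot 3 \left(- \frac{79}{12}\right) = 18 \left(- \frac{79}{12}\right) = - \frac{237}{2}$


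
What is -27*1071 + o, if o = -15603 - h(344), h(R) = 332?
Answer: -44852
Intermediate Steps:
o = -15935 (o = -15603 - 1*332 = -15603 - 332 = -15935)
-27*1071 + o = -27*1071 - 15935 = -28917 - 15935 = -44852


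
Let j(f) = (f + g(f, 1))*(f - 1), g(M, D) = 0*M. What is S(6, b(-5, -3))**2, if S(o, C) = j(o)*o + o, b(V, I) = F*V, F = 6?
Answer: 34596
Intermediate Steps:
g(M, D) = 0
j(f) = f*(-1 + f) (j(f) = (f + 0)*(f - 1) = f*(-1 + f))
b(V, I) = 6*V
S(o, C) = o + o**2*(-1 + o) (S(o, C) = (o*(-1 + o))*o + o = o**2*(-1 + o) + o = o + o**2*(-1 + o))
S(6, b(-5, -3))**2 = (6*(1 + 6**2 - 1*6))**2 = (6*(1 + 36 - 6))**2 = (6*31)**2 = 186**2 = 34596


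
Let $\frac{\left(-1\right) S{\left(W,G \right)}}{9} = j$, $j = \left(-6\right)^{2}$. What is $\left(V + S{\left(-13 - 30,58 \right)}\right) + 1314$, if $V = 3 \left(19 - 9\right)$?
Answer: $1020$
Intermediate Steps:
$j = 36$
$S{\left(W,G \right)} = -324$ ($S{\left(W,G \right)} = \left(-9\right) 36 = -324$)
$V = 30$ ($V = 3 \cdot 10 = 30$)
$\left(V + S{\left(-13 - 30,58 \right)}\right) + 1314 = \left(30 - 324\right) + 1314 = -294 + 1314 = 1020$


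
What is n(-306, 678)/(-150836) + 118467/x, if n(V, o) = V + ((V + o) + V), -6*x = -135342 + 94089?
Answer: 8935369266/518536459 ≈ 17.232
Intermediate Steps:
x = 13751/2 (x = -(-135342 + 94089)/6 = -1/6*(-41253) = 13751/2 ≈ 6875.5)
n(V, o) = o + 3*V (n(V, o) = V + (o + 2*V) = o + 3*V)
n(-306, 678)/(-150836) + 118467/x = (678 + 3*(-306))/(-150836) + 118467/(13751/2) = (678 - 918)*(-1/150836) + 118467*(2/13751) = -240*(-1/150836) + 236934/13751 = 60/37709 + 236934/13751 = 8935369266/518536459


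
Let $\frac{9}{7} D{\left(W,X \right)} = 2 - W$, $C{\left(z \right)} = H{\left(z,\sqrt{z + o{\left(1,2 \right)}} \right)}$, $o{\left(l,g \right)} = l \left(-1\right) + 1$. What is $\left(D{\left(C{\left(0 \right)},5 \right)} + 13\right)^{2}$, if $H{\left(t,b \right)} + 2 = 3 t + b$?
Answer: $\frac{21025}{81} \approx 259.57$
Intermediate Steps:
$o{\left(l,g \right)} = 1 - l$ ($o{\left(l,g \right)} = - l + 1 = 1 - l$)
$H{\left(t,b \right)} = -2 + b + 3 t$ ($H{\left(t,b \right)} = -2 + \left(3 t + b\right) = -2 + \left(b + 3 t\right) = -2 + b + 3 t$)
$C{\left(z \right)} = -2 + \sqrt{z} + 3 z$ ($C{\left(z \right)} = -2 + \sqrt{z + \left(1 - 1\right)} + 3 z = -2 + \sqrt{z + 0} + 3 z = -2 + \sqrt{z} + 3 z$)
$D{\left(W,X \right)} = \frac{14}{9} - \frac{7 W}{9}$ ($D{\left(W,X \right)} = \frac{7 \left(2 - W\right)}{9} = \frac{14}{9} - \frac{7 W}{9}$)
$\left(D{\left(C{\left(0 \right)},5 \right)} + 13\right)^{2} = \left(\left(\frac{14}{9} - \frac{7 \left(-2 + \sqrt{0} + 3 \cdot 0\right)}{9}\right) + 13\right)^{2} = \left(\left(\frac{14}{9} - \frac{7 \left(-2 + 0 + 0\right)}{9}\right) + 13\right)^{2} = \left(\left(\frac{14}{9} - - \frac{14}{9}\right) + 13\right)^{2} = \left(\left(\frac{14}{9} + \frac{14}{9}\right) + 13\right)^{2} = \left(\frac{28}{9} + 13\right)^{2} = \left(\frac{145}{9}\right)^{2} = \frac{21025}{81}$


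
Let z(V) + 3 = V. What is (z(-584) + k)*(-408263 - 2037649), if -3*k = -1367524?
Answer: -1113512036952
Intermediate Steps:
k = 1367524/3 (k = -1/3*(-1367524) = 1367524/3 ≈ 4.5584e+5)
z(V) = -3 + V
(z(-584) + k)*(-408263 - 2037649) = ((-3 - 584) + 1367524/3)*(-408263 - 2037649) = (-587 + 1367524/3)*(-2445912) = (1365763/3)*(-2445912) = -1113512036952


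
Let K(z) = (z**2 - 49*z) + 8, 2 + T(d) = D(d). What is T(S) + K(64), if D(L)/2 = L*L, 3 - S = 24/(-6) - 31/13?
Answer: 193022/169 ≈ 1142.1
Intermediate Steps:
S = 122/13 (S = 3 - (24/(-6) - 31/13) = 3 - (24*(-1/6) - 31*1/13) = 3 - (-4 - 31/13) = 3 - 1*(-83/13) = 3 + 83/13 = 122/13 ≈ 9.3846)
D(L) = 2*L**2 (D(L) = 2*(L*L) = 2*L**2)
T(d) = -2 + 2*d**2
K(z) = 8 + z**2 - 49*z
T(S) + K(64) = (-2 + 2*(122/13)**2) + (8 + 64**2 - 49*64) = (-2 + 2*(14884/169)) + (8 + 4096 - 3136) = (-2 + 29768/169) + 968 = 29430/169 + 968 = 193022/169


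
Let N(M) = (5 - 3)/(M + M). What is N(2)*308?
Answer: 154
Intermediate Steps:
N(M) = 1/M (N(M) = 2/((2*M)) = 2*(1/(2*M)) = 1/M)
N(2)*308 = 308/2 = (½)*308 = 154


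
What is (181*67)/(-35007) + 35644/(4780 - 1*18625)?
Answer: -157298647/53852435 ≈ -2.9209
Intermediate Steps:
(181*67)/(-35007) + 35644/(4780 - 1*18625) = 12127*(-1/35007) + 35644/(4780 - 18625) = -12127/35007 + 35644/(-13845) = -12127/35007 + 35644*(-1/13845) = -12127/35007 - 35644/13845 = -157298647/53852435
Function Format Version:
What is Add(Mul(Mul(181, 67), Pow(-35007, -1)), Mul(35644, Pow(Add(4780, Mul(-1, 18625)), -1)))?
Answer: Rational(-157298647, 53852435) ≈ -2.9209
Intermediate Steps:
Add(Mul(Mul(181, 67), Pow(-35007, -1)), Mul(35644, Pow(Add(4780, Mul(-1, 18625)), -1))) = Add(Mul(12127, Rational(-1, 35007)), Mul(35644, Pow(Add(4780, -18625), -1))) = Add(Rational(-12127, 35007), Mul(35644, Pow(-13845, -1))) = Add(Rational(-12127, 35007), Mul(35644, Rational(-1, 13845))) = Add(Rational(-12127, 35007), Rational(-35644, 13845)) = Rational(-157298647, 53852435)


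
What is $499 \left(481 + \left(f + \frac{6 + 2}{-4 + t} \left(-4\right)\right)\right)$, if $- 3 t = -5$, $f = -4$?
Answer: $\frac{1714065}{7} \approx 2.4487 \cdot 10^{5}$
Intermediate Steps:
$t = \frac{5}{3}$ ($t = \left(- \frac{1}{3}\right) \left(-5\right) = \frac{5}{3} \approx 1.6667$)
$499 \left(481 + \left(f + \frac{6 + 2}{-4 + t} \left(-4\right)\right)\right) = 499 \left(481 - \left(4 - \frac{6 + 2}{-4 + \frac{5}{3}} \left(-4\right)\right)\right) = 499 \left(481 - \left(4 - \frac{8}{- \frac{7}{3}} \left(-4\right)\right)\right) = 499 \left(481 - \left(4 - 8 \left(- \frac{3}{7}\right) \left(-4\right)\right)\right) = 499 \left(481 - - \frac{68}{7}\right) = 499 \left(481 + \left(-4 + \frac{96}{7}\right)\right) = 499 \left(481 + \frac{68}{7}\right) = 499 \cdot \frac{3435}{7} = \frac{1714065}{7}$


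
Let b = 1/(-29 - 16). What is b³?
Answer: -1/91125 ≈ -1.0974e-5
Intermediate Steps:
b = -1/45 (b = 1/(-45) = -1/45 ≈ -0.022222)
b³ = (-1/45)³ = -1/91125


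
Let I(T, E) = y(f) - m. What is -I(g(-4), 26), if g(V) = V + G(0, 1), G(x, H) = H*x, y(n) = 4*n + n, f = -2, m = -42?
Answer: -32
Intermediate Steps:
y(n) = 5*n
g(V) = V (g(V) = V + 1*0 = V + 0 = V)
I(T, E) = 32 (I(T, E) = 5*(-2) - 1*(-42) = -10 + 42 = 32)
-I(g(-4), 26) = -1*32 = -32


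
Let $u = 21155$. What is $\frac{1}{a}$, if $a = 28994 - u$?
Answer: $\frac{1}{7839} \approx 0.00012757$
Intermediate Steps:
$a = 7839$ ($a = 28994 - 21155 = 7839$)
$\frac{1}{a} = \frac{1}{7839}$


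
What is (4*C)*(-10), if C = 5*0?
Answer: 0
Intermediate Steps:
C = 0
(4*C)*(-10) = (4*0)*(-10) = 0*(-10) = 0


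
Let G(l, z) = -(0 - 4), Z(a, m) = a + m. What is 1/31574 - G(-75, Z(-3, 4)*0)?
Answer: -126295/31574 ≈ -4.0000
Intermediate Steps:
G(l, z) = 4 (G(l, z) = -1*(-4) = 4)
1/31574 - G(-75, Z(-3, 4)*0) = 1/31574 - 1*4 = 1/31574 - 4 = -126295/31574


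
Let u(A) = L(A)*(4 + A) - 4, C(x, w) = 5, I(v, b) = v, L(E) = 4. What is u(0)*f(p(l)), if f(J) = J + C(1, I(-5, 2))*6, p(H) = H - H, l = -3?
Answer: 360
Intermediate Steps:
p(H) = 0
f(J) = 30 + J (f(J) = J + 5*6 = J + 30 = 30 + J)
u(A) = 12 + 4*A (u(A) = 4*(4 + A) - 4 = (16 + 4*A) - 4 = 12 + 4*A)
u(0)*f(p(l)) = (12 + 4*0)*(30 + 0) = (12 + 0)*30 = 12*30 = 360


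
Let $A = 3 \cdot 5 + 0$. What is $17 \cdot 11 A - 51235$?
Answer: $-48430$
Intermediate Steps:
$A = 15$ ($A = 15 + 0 = 15$)
$17 \cdot 11 A - 51235 = 17 \cdot 11 \cdot 15 - 51235 = 187 \cdot 15 - 51235 = 2805 - 51235 = -48430$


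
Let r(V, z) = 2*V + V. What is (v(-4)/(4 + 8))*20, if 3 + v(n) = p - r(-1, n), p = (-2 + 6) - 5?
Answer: -5/3 ≈ -1.6667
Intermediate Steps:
p = -1 (p = 4 - 5 = -1)
r(V, z) = 3*V
v(n) = -1 (v(n) = -3 + (-1 - 3*(-1)) = -3 + (-1 - 1*(-3)) = -3 + (-1 + 3) = -3 + 2 = -1)
(v(-4)/(4 + 8))*20 = -1/(4 + 8)*20 = -1/12*20 = -5/3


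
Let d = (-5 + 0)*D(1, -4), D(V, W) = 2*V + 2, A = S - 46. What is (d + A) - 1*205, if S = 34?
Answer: -237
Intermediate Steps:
A = -12 (A = 34 - 46 = -12)
D(V, W) = 2 + 2*V
d = -20 (d = (-5 + 0)*(2 + 2*1) = -5*(2 + 2) = -5*4 = -20)
(d + A) - 1*205 = (-20 - 12) - 1*205 = -32 - 205 = -237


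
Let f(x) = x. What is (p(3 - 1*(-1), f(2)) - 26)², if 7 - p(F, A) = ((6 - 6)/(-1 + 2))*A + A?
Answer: 441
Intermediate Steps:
p(F, A) = 7 - A (p(F, A) = 7 - (((6 - 6)/(-1 + 2))*A + A) = 7 - ((0/1)*A + A) = 7 - ((0*1)*A + A) = 7 - (0*A + A) = 7 - (0 + A) = 7 - A)
(p(3 - 1*(-1), f(2)) - 26)² = ((7 - 1*2) - 26)² = ((7 - 2) - 26)² = (5 - 26)² = (-21)² = 441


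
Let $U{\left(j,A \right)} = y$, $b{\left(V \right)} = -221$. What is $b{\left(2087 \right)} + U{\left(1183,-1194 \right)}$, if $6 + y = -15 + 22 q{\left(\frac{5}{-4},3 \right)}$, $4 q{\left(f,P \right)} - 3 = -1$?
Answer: $-231$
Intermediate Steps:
$q{\left(f,P \right)} = \frac{1}{2}$ ($q{\left(f,P \right)} = \frac{3}{4} + \frac{1}{4} \left(-1\right) = \frac{3}{4} - \frac{1}{4} = \frac{1}{2}$)
$y = -10$ ($y = -6 + \left(-15 + 22 \cdot \frac{1}{2}\right) = -6 + \left(-15 + 11\right) = -6 - 4 = -10$)
$U{\left(j,A \right)} = -10$
$b{\left(2087 \right)} + U{\left(1183,-1194 \right)} = -221 - 10 = -231$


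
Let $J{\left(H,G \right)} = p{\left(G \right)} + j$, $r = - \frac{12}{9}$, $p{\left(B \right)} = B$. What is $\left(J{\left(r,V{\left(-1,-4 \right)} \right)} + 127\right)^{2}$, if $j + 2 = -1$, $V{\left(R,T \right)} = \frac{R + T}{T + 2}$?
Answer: $\frac{64009}{4} \approx 16002.0$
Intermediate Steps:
$V{\left(R,T \right)} = \frac{R + T}{2 + T}$
$j = -3$ ($j = -2 - 1 = -3$)
$r = - \frac{4}{3}$ ($r = \left(-12\right) \frac{1}{9} = - \frac{4}{3} \approx -1.3333$)
$J{\left(H,G \right)} = -3 + G$ ($J{\left(H,G \right)} = G - 3 = -3 + G$)
$\left(J{\left(r,V{\left(-1,-4 \right)} \right)} + 127\right)^{2} = \left(\left(-3 + \frac{-1 - 4}{2 - 4}\right) + 127\right)^{2} = \left(\left(-3 + \frac{1}{-2} \left(-5\right)\right) + 127\right)^{2} = \left(\left(-3 - - \frac{5}{2}\right) + 127\right)^{2} = \left(\left(-3 + \frac{5}{2}\right) + 127\right)^{2} = \left(- \frac{1}{2} + 127\right)^{2} = \left(\frac{253}{2}\right)^{2} = \frac{64009}{4}$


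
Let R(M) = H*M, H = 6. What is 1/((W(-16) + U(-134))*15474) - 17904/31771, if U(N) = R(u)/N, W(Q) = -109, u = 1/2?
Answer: -2023688258689/3591070824243 ≈ -0.56353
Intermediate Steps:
u = ½ ≈ 0.50000
R(M) = 6*M
U(N) = 3/N (U(N) = (6*(½))/N = 3/N)
1/((W(-16) + U(-134))*15474) - 17904/31771 = 1/(-109 + 3/(-134)*15474) - 17904/31771 = (1/15474)/(-109 + 3*(-1/134)) - 17904*1/31771 = (1/15474)/(-109 - 3/134) - 17904/31771 = (1/15474)/(-14609/134) - 17904/31771 = -134/14609*1/15474 - 17904/31771 = -67/113029833 - 17904/31771 = -2023688258689/3591070824243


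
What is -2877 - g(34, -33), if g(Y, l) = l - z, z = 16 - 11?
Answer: -2839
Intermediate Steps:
z = 5
g(Y, l) = -5 + l (g(Y, l) = l - 1*5 = l - 5 = -5 + l)
-2877 - g(34, -33) = -2877 - (-5 - 33) = -2877 - 1*(-38) = -2877 + 38 = -2839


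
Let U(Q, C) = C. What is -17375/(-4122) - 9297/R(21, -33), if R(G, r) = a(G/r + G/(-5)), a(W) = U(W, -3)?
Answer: 12791453/4122 ≈ 3103.2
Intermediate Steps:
a(W) = -3
R(G, r) = -3
-17375/(-4122) - 9297/R(21, -33) = -17375/(-4122) - 9297/(-3) = -17375*(-1/4122) - 9297*(-⅓) = 17375/4122 + 3099 = 12791453/4122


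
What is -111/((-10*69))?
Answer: 37/230 ≈ 0.16087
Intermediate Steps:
-111/((-10*69)) = -111/(-690) = -111*(-1/690) = 37/230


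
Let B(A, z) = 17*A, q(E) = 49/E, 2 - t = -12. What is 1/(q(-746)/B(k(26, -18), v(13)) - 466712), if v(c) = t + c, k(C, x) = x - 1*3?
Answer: -38046/17756524745 ≈ -2.1426e-6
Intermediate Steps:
t = 14 (t = 2 - 1*(-12) = 2 + 12 = 14)
k(C, x) = -3 + x (k(C, x) = x - 3 = -3 + x)
v(c) = 14 + c
1/(q(-746)/B(k(26, -18), v(13)) - 466712) = 1/((49/(-746))/((17*(-3 - 18))) - 466712) = 1/((49*(-1/746))/((17*(-21))) - 466712) = 1/(-49/746/(-357) - 466712) = 1/(-49/746*(-1/357) - 466712) = 1/(7/38046 - 466712) = 1/(-17756524745/38046) = -38046/17756524745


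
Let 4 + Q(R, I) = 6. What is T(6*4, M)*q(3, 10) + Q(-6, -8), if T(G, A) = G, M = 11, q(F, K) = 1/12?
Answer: 4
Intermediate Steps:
q(F, K) = 1/12
Q(R, I) = 2 (Q(R, I) = -4 + 6 = 2)
T(6*4, M)*q(3, 10) + Q(-6, -8) = (6*4)*(1/12) + 2 = 24*(1/12) + 2 = 2 + 2 = 4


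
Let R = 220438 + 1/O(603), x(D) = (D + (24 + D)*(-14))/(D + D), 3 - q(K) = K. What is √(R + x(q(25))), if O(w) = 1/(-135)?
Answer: √106627202/22 ≈ 469.37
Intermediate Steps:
q(K) = 3 - K
O(w) = -1/135
x(D) = (-336 - 13*D)/(2*D) (x(D) = (D + (-336 - 14*D))/((2*D)) = (-336 - 13*D)*(1/(2*D)) = (-336 - 13*D)/(2*D))
R = 220303 (R = 220438 + 1/(-1/135) = 220438 - 135 = 220303)
√(R + x(q(25))) = √(220303 + (-13/2 - 168/(3 - 1*25))) = √(220303 + (-13/2 - 168/(3 - 25))) = √(220303 + (-13/2 - 168/(-22))) = √(220303 + (-13/2 - 168*(-1/22))) = √(220303 + (-13/2 + 84/11)) = √(220303 + 25/22) = √(4846691/22) = √106627202/22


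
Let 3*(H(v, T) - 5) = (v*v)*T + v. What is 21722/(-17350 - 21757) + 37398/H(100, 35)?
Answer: -1072542424/4563982435 ≈ -0.23500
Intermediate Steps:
H(v, T) = 5 + v/3 + T*v²/3 (H(v, T) = 5 + ((v*v)*T + v)/3 = 5 + (v²*T + v)/3 = 5 + (T*v² + v)/3 = 5 + (v + T*v²)/3 = 5 + (v/3 + T*v²/3) = 5 + v/3 + T*v²/3)
21722/(-17350 - 21757) + 37398/H(100, 35) = 21722/(-17350 - 21757) + 37398/(5 + (⅓)*100 + (⅓)*35*100²) = 21722/(-39107) + 37398/(5 + 100/3 + (⅓)*35*10000) = 21722*(-1/39107) + 37398/(5 + 100/3 + 350000/3) = -21722/39107 + 37398/116705 = -1072542424/4563982435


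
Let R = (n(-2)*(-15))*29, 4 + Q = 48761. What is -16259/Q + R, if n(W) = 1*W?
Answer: 42402331/48757 ≈ 869.67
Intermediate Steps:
Q = 48757 (Q = -4 + 48761 = 48757)
n(W) = W
R = 870 (R = -2*(-15)*29 = 30*29 = 870)
-16259/Q + R = -16259/48757 + 870 = 42402331/48757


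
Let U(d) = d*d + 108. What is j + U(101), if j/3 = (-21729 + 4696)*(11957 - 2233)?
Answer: -496876367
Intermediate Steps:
U(d) = 108 + d**2 (U(d) = d**2 + 108 = 108 + d**2)
j = -496886676 (j = 3*((-21729 + 4696)*(11957 - 2233)) = 3*(-17033*9724) = 3*(-165628892) = -496886676)
j + U(101) = -496886676 + (108 + 101**2) = -496886676 + (108 + 10201) = -496886676 + 10309 = -496876367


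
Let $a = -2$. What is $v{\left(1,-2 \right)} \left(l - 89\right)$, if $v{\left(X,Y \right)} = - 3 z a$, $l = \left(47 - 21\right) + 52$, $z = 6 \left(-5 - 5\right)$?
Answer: $3960$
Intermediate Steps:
$z = -60$ ($z = 6 \left(-10\right) = -60$)
$l = 78$ ($l = 26 + 52 = 78$)
$v{\left(X,Y \right)} = -360$ ($v{\left(X,Y \right)} = \left(-3\right) \left(-60\right) \left(-2\right) = 180 \left(-2\right) = -360$)
$v{\left(1,-2 \right)} \left(l - 89\right) = - 360 \left(78 - 89\right) = \left(-360\right) \left(-11\right) = 3960$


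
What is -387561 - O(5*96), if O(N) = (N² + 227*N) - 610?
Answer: -726311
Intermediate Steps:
O(N) = -610 + N² + 227*N
-387561 - O(5*96) = -387561 - (-610 + (5*96)² + 227*(5*96)) = -387561 - (-610 + 480² + 227*480) = -387561 - (-610 + 230400 + 108960) = -387561 - 1*338750 = -387561 - 338750 = -726311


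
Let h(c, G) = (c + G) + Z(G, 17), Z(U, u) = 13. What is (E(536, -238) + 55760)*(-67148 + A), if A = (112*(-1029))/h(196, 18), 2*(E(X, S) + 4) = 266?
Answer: -858334543316/227 ≈ -3.7812e+9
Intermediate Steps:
E(X, S) = 129 (E(X, S) = -4 + (½)*266 = -4 + 133 = 129)
h(c, G) = 13 + G + c (h(c, G) = (c + G) + 13 = (G + c) + 13 = 13 + G + c)
A = -115248/227 (A = (112*(-1029))/(13 + 18 + 196) = -115248/227 ≈ -507.70)
(E(536, -238) + 55760)*(-67148 + A) = (129 + 55760)*(-67148 - 115248/227) = 55889*(-15357844/227) = -858334543316/227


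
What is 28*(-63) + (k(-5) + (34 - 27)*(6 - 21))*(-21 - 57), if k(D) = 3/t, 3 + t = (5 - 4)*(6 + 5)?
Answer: 25587/4 ≈ 6396.8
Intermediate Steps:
t = 8 (t = -3 + (5 - 4)*(6 + 5) = -3 + 1*11 = -3 + 11 = 8)
k(D) = 3/8
28*(-63) + (k(-5) + (34 - 27)*(6 - 21))*(-21 - 57) = 28*(-63) + (3/8 + (34 - 27)*(6 - 21))*(-21 - 57) = -1764 + (3/8 + 7*(-15))*(-78) = -1764 + (3/8 - 105)*(-78) = -1764 - 837/8*(-78) = -1764 + 32643/4 = 25587/4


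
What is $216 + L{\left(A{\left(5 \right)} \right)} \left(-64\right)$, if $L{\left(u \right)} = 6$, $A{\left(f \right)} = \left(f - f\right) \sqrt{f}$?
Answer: $-168$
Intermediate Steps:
$A{\left(f \right)} = 0$ ($A{\left(f \right)} = 0 \sqrt{f} = 0$)
$216 + L{\left(A{\left(5 \right)} \right)} \left(-64\right) = 216 + 6 \left(-64\right) = 216 - 384 = -168$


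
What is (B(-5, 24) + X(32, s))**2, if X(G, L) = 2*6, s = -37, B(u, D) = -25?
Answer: 169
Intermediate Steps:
X(G, L) = 12
(B(-5, 24) + X(32, s))**2 = (-25 + 12)**2 = (-13)**2 = 169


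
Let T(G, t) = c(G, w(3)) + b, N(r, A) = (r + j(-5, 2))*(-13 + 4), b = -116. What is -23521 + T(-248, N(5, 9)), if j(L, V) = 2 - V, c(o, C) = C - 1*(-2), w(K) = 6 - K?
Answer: -23632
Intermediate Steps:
c(o, C) = 2 + C (c(o, C) = C + 2 = 2 + C)
N(r, A) = -9*r (N(r, A) = (r + (2 - 1*2))*(-13 + 4) = (r + (2 - 2))*(-9) = (r + 0)*(-9) = r*(-9) = -9*r)
T(G, t) = -111 (T(G, t) = (2 + (6 - 1*3)) - 116 = (2 + (6 - 3)) - 116 = (2 + 3) - 116 = 5 - 116 = -111)
-23521 + T(-248, N(5, 9)) = -23521 - 111 = -23632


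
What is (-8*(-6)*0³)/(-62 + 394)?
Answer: 0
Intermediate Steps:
(-8*(-6)*0³)/(-62 + 394) = (48*0)/332 = 0*(1/332) = 0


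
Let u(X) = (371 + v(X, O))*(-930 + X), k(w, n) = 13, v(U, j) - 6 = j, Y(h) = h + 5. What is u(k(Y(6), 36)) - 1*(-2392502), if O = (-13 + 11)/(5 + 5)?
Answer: 10234882/5 ≈ 2.0470e+6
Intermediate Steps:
Y(h) = 5 + h
O = -⅕ (O = -2/10 = -2*⅒ = -⅕ ≈ -0.20000)
v(U, j) = 6 + j
u(X) = -350424 + 1884*X/5 (u(X) = (371 + (6 - ⅕))*(-930 + X) = (371 + 29/5)*(-930 + X) = 1884*(-930 + X)/5 = -350424 + 1884*X/5)
u(k(Y(6), 36)) - 1*(-2392502) = (-350424 + (1884/5)*13) - 1*(-2392502) = (-350424 + 24492/5) + 2392502 = -1727628/5 + 2392502 = 10234882/5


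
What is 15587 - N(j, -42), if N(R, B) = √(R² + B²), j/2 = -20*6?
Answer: 15587 - 6*√1649 ≈ 15343.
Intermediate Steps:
j = -240 (j = 2*(-20*6) = 2*(-10*12) = 2*(-120) = -240)
N(R, B) = √(B² + R²)
15587 - N(j, -42) = 15587 - √((-42)² + (-240)²) = 15587 - √(1764 + 57600) = 15587 - √59364 = 15587 - 6*√1649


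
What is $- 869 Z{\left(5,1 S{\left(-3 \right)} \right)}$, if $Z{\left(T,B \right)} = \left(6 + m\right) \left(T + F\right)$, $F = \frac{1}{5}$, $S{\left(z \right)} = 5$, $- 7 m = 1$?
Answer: $- \frac{926354}{35} \approx -26467.0$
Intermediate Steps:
$m = - \frac{1}{7}$ ($m = \left(- \frac{1}{7}\right) 1 = - \frac{1}{7} \approx -0.14286$)
$F = \frac{1}{5} \approx 0.2$
$Z{\left(T,B \right)} = \frac{41}{35} + \frac{41 T}{7}$ ($Z{\left(T,B \right)} = \left(6 - \frac{1}{7}\right) \left(T + \frac{1}{5}\right) = \frac{41 \left(\frac{1}{5} + T\right)}{7} = \frac{41}{35} + \frac{41 T}{7}$)
$- 869 Z{\left(5,1 S{\left(-3 \right)} \right)} = - 869 \left(\frac{41}{35} + \frac{41}{7} \cdot 5\right) = - 869 \left(\frac{41}{35} + \frac{205}{7}\right) = \left(-869\right) \frac{1066}{35} = - \frac{926354}{35}$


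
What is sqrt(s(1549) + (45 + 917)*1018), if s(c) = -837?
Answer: sqrt(978479) ≈ 989.18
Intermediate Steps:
sqrt(s(1549) + (45 + 917)*1018) = sqrt(-837 + (45 + 917)*1018) = sqrt(-837 + 962*1018) = sqrt(-837 + 979316) = sqrt(978479)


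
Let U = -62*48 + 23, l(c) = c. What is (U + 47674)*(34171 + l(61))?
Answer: 1530889272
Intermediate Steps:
U = -2953 (U = -2976 + 23 = -2953)
(U + 47674)*(34171 + l(61)) = (-2953 + 47674)*(34171 + 61) = 44721*34232 = 1530889272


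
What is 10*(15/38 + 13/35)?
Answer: 1019/133 ≈ 7.6617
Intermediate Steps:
10*(15/38 + 13/35) = 10*(1019/1330) = 1019/133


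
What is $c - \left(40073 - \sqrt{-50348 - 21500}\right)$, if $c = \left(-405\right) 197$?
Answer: $-119858 + 2 i \sqrt{17962} \approx -1.1986 \cdot 10^{5} + 268.04 i$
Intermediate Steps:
$c = -79785$
$c - \left(40073 - \sqrt{-50348 - 21500}\right) = -79785 - \left(40073 - \sqrt{-50348 - 21500}\right) = -79785 - \left(40073 - 2 i \sqrt{17962}\right) = -119858 + 2 i \sqrt{17962}$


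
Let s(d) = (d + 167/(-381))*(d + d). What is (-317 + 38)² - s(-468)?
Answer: -45798393/127 ≈ -3.6062e+5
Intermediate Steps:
s(d) = 2*d*(-167/381 + d) (s(d) = (d + 167*(-1/381))*(2*d) = (d - 167/381)*(2*d) = (-167/381 + d)*(2*d) = 2*d*(-167/381 + d))
(-317 + 38)² - s(-468) = (-317 + 38)² - 2*(-468)*(-167 + 381*(-468))/381 = (-279)² - 2*(-468)*(-167 - 178308)/381 = 77841 - 2*(-468)*(-178475)/381 = 77841 - 1*55684200/127 = 77841 - 55684200/127 = -45798393/127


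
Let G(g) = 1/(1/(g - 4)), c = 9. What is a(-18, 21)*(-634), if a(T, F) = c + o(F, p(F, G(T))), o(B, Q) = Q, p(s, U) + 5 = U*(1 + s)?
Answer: 304320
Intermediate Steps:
G(g) = -4 + g (G(g) = 1/(1/(-4 + g)) = -4 + g)
p(s, U) = -5 + U*(1 + s)
a(T, F) = T + F*(-4 + T) (a(T, F) = 9 + (-5 + (-4 + T) + (-4 + T)*F) = 9 + (-5 + (-4 + T) + F*(-4 + T)) = 9 + (-9 + T + F*(-4 + T)) = T + F*(-4 + T))
a(-18, 21)*(-634) = (-18 + 21*(-4 - 18))*(-634) = (-18 + 21*(-22))*(-634) = (-18 - 462)*(-634) = -480*(-634) = 304320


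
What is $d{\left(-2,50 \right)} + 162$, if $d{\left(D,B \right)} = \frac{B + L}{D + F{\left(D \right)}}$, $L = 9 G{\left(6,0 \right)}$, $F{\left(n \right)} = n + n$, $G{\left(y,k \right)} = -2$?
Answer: $\frac{470}{3} \approx 156.67$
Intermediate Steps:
$F{\left(n \right)} = 2 n$
$L = -18$ ($L = 9 \left(-2\right) = -18$)
$d{\left(D,B \right)} = \frac{-18 + B}{3 D}$ ($d{\left(D,B \right)} = \frac{B - 18}{D + 2 D} = \frac{-18 + B}{3 D}$)
$d{\left(-2,50 \right)} + 162 = \frac{-18 + 50}{3 \left(-2\right)} + 162 = \frac{1}{3} \left(- \frac{1}{2}\right) 32 + 162 = - \frac{16}{3} + 162 = \frac{470}{3}$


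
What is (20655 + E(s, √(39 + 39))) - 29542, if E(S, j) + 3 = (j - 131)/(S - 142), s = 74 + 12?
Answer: -497709/56 - √78/56 ≈ -8887.8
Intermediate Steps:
s = 86
E(S, j) = -3 + (-131 + j)/(-142 + S) (E(S, j) = -3 + (j - 131)/(S - 142) = -3 + (-131 + j)/(-142 + S))
(20655 + E(s, √(39 + 39))) - 29542 = (20655 + (295 + √(39 + 39) - 3*86)/(-142 + 86)) - 29542 = (20655 + (295 + √78 - 258)/(-56)) - 29542 = (20655 - (37 + √78)/56) - 29542 = (20655 + (-37/56 - √78/56)) - 29542 = (1156643/56 - √78/56) - 29542 = -497709/56 - √78/56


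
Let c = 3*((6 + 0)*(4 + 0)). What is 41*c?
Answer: 2952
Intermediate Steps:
c = 72 (c = 3*(6*4) = 3*24 = 72)
41*c = 41*72 = 2952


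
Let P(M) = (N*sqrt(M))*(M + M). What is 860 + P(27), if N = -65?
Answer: 860 - 10530*sqrt(3) ≈ -17379.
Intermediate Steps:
P(M) = -130*M**(3/2) (P(M) = (-65*sqrt(M))*(M + M) = (-65*sqrt(M))*(2*M) = -130*M**(3/2))
860 + P(27) = 860 - 10530*sqrt(3)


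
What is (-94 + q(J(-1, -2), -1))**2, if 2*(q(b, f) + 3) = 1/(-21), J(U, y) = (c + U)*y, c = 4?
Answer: 16605625/1764 ≈ 9413.6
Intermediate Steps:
J(U, y) = y*(4 + U) (J(U, y) = (4 + U)*y = y*(4 + U))
q(b, f) = -127/42 (q(b, f) = -3 + (1/2)/(-21) = -3 + (1/2)*(-1/21) = -3 - 1/42 = -127/42)
(-94 + q(J(-1, -2), -1))**2 = (-94 - 127/42)**2 = (-4075/42)**2 = 16605625/1764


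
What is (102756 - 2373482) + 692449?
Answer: -1578277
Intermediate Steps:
(102756 - 2373482) + 692449 = -2270726 + 692449 = -1578277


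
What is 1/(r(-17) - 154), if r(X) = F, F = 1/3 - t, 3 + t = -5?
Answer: -3/437 ≈ -0.0068650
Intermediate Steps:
t = -8 (t = -3 - 5 = -8)
F = 25/3 (F = 1/3 - 1*(-8) = ⅓ + 8 = 25/3 ≈ 8.3333)
r(X) = 25/3
1/(r(-17) - 154) = 1/(25/3 - 154) = 1/(-437/3) = -3/437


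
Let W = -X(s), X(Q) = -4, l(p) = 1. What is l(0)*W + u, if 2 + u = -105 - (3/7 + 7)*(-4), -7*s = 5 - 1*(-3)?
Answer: -513/7 ≈ -73.286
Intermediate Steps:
s = -8/7 (s = -(5 - 1*(-3))/7 = -(5 + 3)/7 = -⅐*8 = -8/7 ≈ -1.1429)
W = 4 (W = -1*(-4) = 4)
u = -541/7 (u = -2 + (-105 - (3/7 + 7)*(-4)) = -2 + (-105 - 52*(-4)/7) = -2 + (-105 - 1*(-208/7)) = -2 + (-105 + 208/7) = -2 - 527/7 = -541/7 ≈ -77.286)
l(0)*W + u = 1*4 - 541/7 = 4 - 541/7 = -513/7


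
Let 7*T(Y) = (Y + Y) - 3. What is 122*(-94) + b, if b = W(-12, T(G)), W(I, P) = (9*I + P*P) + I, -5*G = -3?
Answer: -14195219/1225 ≈ -11588.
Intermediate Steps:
G = ⅗ (G = -⅕*(-3) = ⅗ ≈ 0.60000)
T(Y) = -3/7 + 2*Y/7 (T(Y) = ((Y + Y) - 3)/7 = (2*Y - 3)/7 = (-3 + 2*Y)/7 = -3/7 + 2*Y/7)
W(I, P) = P² + 10*I (W(I, P) = (9*I + P²) + I = (P² + 9*I) + I = P² + 10*I)
b = -146919/1225 (b = (-3/7 + (2/7)*(⅗))² + 10*(-12) = (-3/7 + 6/35)² - 120 = (-9/35)² - 120 = 81/1225 - 120 = -146919/1225 ≈ -119.93)
122*(-94) + b = 122*(-94) - 146919/1225 = -11468 - 146919/1225 = -14195219/1225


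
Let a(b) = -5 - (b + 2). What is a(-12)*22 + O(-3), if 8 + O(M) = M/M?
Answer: 103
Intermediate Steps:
a(b) = -7 - b (a(b) = -5 - (2 + b) = -5 + (-2 - b) = -7 - b)
O(M) = -7 (O(M) = -8 + M/M = -8 + 1 = -7)
a(-12)*22 + O(-3) = (-7 - 1*(-12))*22 - 7 = (-7 + 12)*22 - 7 = 5*22 - 7 = 110 - 7 = 103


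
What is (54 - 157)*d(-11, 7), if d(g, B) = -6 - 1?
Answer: 721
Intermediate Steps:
d(g, B) = -7
(54 - 157)*d(-11, 7) = (54 - 157)*(-7) = -103*(-7) = 721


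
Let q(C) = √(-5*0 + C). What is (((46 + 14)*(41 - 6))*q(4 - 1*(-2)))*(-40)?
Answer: -84000*√6 ≈ -2.0576e+5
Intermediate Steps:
q(C) = √C (q(C) = √(0 + C) = √C)
(((46 + 14)*(41 - 6))*q(4 - 1*(-2)))*(-40) = (((46 + 14)*(41 - 6))*√(4 - 1*(-2)))*(-40) = ((60*35)*√(4 + 2))*(-40) = (2100*√6)*(-40) = -84000*√6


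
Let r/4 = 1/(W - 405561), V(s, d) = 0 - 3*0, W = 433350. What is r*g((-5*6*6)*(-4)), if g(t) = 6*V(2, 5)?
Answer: 0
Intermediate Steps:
V(s, d) = 0 (V(s, d) = 0 + 0 = 0)
g(t) = 0 (g(t) = 6*0 = 0)
r = 4/27789 (r = 4/(433350 - 405561) = 4/27789 ≈ 0.00014394)
r*g((-5*6*6)*(-4)) = (4/27789)*0 = 0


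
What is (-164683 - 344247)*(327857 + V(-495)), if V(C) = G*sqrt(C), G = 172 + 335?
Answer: -166856263010 - 774082530*I*sqrt(55) ≈ -1.6686e+11 - 5.7407e+9*I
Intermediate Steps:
G = 507
V(C) = 507*sqrt(C)
(-164683 - 344247)*(327857 + V(-495)) = (-164683 - 344247)*(327857 + 507*sqrt(-495)) = -508930*(327857 + 507*(3*I*sqrt(55))) = -508930*(327857 + 1521*I*sqrt(55)) = -166856263010 - 774082530*I*sqrt(55)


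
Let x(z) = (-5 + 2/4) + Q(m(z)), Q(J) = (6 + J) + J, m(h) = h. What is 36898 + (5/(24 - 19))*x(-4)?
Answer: 73783/2 ≈ 36892.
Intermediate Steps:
Q(J) = 6 + 2*J
x(z) = 3/2 + 2*z (x(z) = (-5 + 2/4) + (6 + 2*z) = (-5 + 2*(¼)) + (6 + 2*z) = (-5 + ½) + (6 + 2*z) = -9/2 + (6 + 2*z) = 3/2 + 2*z)
36898 + (5/(24 - 19))*x(-4) = 36898 + (5/(24 - 19))*(3/2 + 2*(-4)) = 36898 + (5/5)*(3/2 - 8) = 36898 + (5*(⅕))*(-13/2) = 36898 + 1*(-13/2) = 36898 - 13/2 = 73783/2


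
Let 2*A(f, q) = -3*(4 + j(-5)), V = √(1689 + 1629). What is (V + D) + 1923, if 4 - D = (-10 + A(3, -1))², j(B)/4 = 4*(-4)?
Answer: -4473 + √3318 ≈ -4415.4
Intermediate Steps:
j(B) = -64 (j(B) = 4*(4*(-4)) = 4*(-16) = -64)
V = √3318 ≈ 57.602
A(f, q) = 90 (A(f, q) = (-3*(4 - 64))/2 = (-3*(-60))/2 = (½)*180 = 90)
D = -6396 (D = 4 - (-10 + 90)² = 4 - 1*80² = 4 - 1*6400 = 4 - 6400 = -6396)
(V + D) + 1923 = (√3318 - 6396) + 1923 = (-6396 + √3318) + 1923 = -4473 + √3318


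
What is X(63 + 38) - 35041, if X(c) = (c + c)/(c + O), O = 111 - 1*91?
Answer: -4239759/121 ≈ -35039.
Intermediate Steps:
O = 20 (O = 111 - 91 = 20)
X(c) = 2*c/(20 + c) (X(c) = (c + c)/(c + 20) = (2*c)/(20 + c) = 2*c/(20 + c))
X(63 + 38) - 35041 = 2*(63 + 38)/(20 + (63 + 38)) - 35041 = 2*101/(20 + 101) - 35041 = 2*101/121 - 35041 = 2*101*(1/121) - 35041 = 202/121 - 35041 = -4239759/121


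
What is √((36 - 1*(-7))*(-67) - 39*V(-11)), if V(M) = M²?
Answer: 20*I*√19 ≈ 87.178*I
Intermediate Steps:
√((36 - 1*(-7))*(-67) - 39*V(-11)) = √((36 - 1*(-7))*(-67) - 39*(-11)²) = √((36 + 7)*(-67) - 39*121) = √(43*(-67) - 4719) = √(-2881 - 4719) = √(-7600) = 20*I*√19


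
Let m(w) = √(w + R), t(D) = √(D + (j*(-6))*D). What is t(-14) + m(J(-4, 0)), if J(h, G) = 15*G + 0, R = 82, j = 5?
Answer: √82 + √406 ≈ 29.205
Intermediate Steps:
J(h, G) = 15*G
t(D) = √29*√(-D) (t(D) = √(D + (5*(-6))*D) = √(D - 30*D) = √(-29*D) = √29*√(-D))
m(w) = √(82 + w) (m(w) = √(w + 82) = √(82 + w))
t(-14) + m(J(-4, 0)) = √29*√(-1*(-14)) + √(82 + 15*0) = √29*√14 + √(82 + 0) = √406 + √82 = √82 + √406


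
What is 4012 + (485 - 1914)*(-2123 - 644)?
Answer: 3958055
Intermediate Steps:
4012 + (485 - 1914)*(-2123 - 644) = 4012 - 1429*(-2767) = 4012 + 3954043 = 3958055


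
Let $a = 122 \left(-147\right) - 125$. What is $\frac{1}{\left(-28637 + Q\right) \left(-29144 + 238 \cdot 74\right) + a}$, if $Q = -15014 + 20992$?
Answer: $\frac{1}{261285529} \approx 3.8272 \cdot 10^{-9}$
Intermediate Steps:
$Q = 5978$
$a = -18059$ ($a = -17934 - 125 = -18059$)
$\frac{1}{\left(-28637 + Q\right) \left(-29144 + 238 \cdot 74\right) + a} = \frac{1}{\left(-28637 + 5978\right) \left(-29144 + 238 \cdot 74\right) - 18059} = \frac{1}{- 22659 \left(-29144 + 17612\right) - 18059} = \frac{1}{\left(-22659\right) \left(-11532\right) - 18059} = \frac{1}{261303588 - 18059} = \frac{1}{261285529}$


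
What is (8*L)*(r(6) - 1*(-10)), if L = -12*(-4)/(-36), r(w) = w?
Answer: -512/3 ≈ -170.67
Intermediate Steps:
L = -4/3 (L = 48*(-1/36) = -4/3 ≈ -1.3333)
(8*L)*(r(6) - 1*(-10)) = (8*(-4/3))*(6 - 1*(-10)) = -32*(6 + 10)/3 = -32/3*16 = -512/3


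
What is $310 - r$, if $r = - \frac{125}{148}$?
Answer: $\frac{46005}{148} \approx 310.84$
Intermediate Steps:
$r = - \frac{125}{148}$ ($r = \left(-125\right) \frac{1}{148} = - \frac{125}{148} \approx -0.84459$)
$310 - r = 310 - - \frac{125}{148} = 310 + \frac{125}{148} = \frac{46005}{148}$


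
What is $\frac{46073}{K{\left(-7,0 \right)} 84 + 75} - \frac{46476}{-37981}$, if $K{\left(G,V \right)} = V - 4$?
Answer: $- \frac{1737768377}{9913041} \approx -175.3$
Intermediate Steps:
$K{\left(G,V \right)} = -4 + V$
$\frac{46073}{K{\left(-7,0 \right)} 84 + 75} - \frac{46476}{-37981} = \frac{46073}{\left(-4 + 0\right) 84 + 75} - \frac{46476}{-37981} = \frac{46073}{\left(-4\right) 84 + 75} - - \frac{46476}{37981} = \frac{46073}{-336 + 75} + \frac{46476}{37981} = \frac{46073}{-261} + \frac{46476}{37981} = 46073 \left(- \frac{1}{261}\right) + \frac{46476}{37981} = - \frac{46073}{261} + \frac{46476}{37981} = - \frac{1737768377}{9913041}$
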